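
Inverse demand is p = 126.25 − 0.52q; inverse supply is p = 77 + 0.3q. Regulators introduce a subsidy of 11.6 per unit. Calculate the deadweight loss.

Competitive equilibrium: 126.25 − 0.52q = 77 + 0.3q → q* = 60.061, p* = 95.0183.
The subsidy lowers effective supply by 11.6: p = 65.4 + 0.3q.
New quantity: 126.25 − 0.52q = 65.4 + 0.3q → q' = 74.2073.
Overproduction Δq = 74.2073 − 60.061 = 14.1463; wedge = subsidy = 11.6.
The triangle = ½ × 14.1463 × 11.6 = 82.05.

82.05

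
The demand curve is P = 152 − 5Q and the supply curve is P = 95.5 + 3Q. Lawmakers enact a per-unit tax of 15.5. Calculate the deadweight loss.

Competitive equilibrium: 152 − 5Q = 95.5 + 3Q → Q* = 7.0625, P* = 116.6875.
With the tax, the buyer price exceeds the seller price by 15.5: (152 − 5Q) − (95.5 + 3Q) = 15.5 → Q' = 5.125.
ΔQ = 7.0625 − 5.125 = 1.9375; the wedge equals the tax, 15.5.
The triangle = ½ × 1.9375 × 15.5 = 15.02.

15.02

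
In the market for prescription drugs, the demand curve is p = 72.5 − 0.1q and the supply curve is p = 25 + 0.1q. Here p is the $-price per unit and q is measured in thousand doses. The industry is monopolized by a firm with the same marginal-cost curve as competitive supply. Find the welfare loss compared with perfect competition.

$626.74 thousand

Competitive equilibrium: 72.5 − 0.1q = 25 + 0.1q → q* = 237.5, p* = 48.75.
Marginal revenue: MR = 72.5 − 0.2q. Set MR = MC: 72.5 − 0.2q = 25 + 0.1q → q_m = 158.3333.
Price p_m = 72.5 − 0.1·158.3333 = 56.6667; MC(q_m) = 25 + 0.1·158.3333 = 40.8333.
Competitive q* = 237.5, so Δq = 79.1667; wedge = 56.6667 − 40.8333 = 15.8334.
Welfare loss = ½ × 79.1667 × 15.8334 = $626.74 thousand.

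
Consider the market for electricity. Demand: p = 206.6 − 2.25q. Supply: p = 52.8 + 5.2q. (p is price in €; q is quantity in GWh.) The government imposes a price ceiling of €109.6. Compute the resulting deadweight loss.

Competitive equilibrium: 206.6 − 2.25q = 52.8 + 5.2q → q* = 20.6443, p* = 160.1503.
At the ceiling p = 109.6, quantity supplied = (109.6 − 52.8)/5.2 = 10.9231.
Willingness to pay at q' = 10.9231: 206.6 − 2.25·10.9231 = 182.023.
Δq = 20.6443 − 10.9231 = 9.7212; wedge = 182.023 − 109.6 = 72.423.
DWL = ½ × 9.7212 × 72.423 = €352.02.

€352.02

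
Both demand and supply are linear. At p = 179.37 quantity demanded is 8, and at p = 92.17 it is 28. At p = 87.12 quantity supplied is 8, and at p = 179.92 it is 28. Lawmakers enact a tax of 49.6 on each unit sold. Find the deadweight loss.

136.68

Demand slope = (92.17 − 179.37)/(28 − 8) = −4.36, so p = 214.25 − 4.36q.
Supply slope = (179.92 − 87.12)/(28 − 8) = 4.64, so p = 50 + 4.64q.
Competitive equilibrium: 214.25 − 4.36q = 50 + 4.64q → q* = 18.25, p* = 134.68.
With the tax, the buyer price exceeds the seller price by 49.6: (214.25 − 4.36q) − (50 + 4.64q) = 49.6 → q' = 12.7389.
Δq = 18.25 − 12.7389 = 5.5111; the wedge equals the tax, 49.6.
The triangle = ½ × 5.5111 × 49.6 = 136.68.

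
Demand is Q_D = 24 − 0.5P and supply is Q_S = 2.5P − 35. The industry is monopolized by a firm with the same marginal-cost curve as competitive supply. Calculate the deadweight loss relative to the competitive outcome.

In inverse form: demand P = 48 − 2Q, supply P = 14 + 0.4Q.
Competitive equilibrium: 48 − 2Q = 14 + 0.4Q → Q* = 14.1667, P* = 19.6667.
Marginal revenue: MR = 48 − 4Q. Set MR = MC: 48 − 4Q = 14 + 0.4Q → Q_m = 7.7273.
Price P_m = 48 − 2·7.7273 = 32.5454; MC(Q_m) = 14 + 0.4·7.7273 = 17.0909.
Competitive Q* = 14.1667, so ΔQ = 6.4394; wedge = 32.5454 − 17.0909 = 15.4545.
The triangle = ½ × 6.4394 × 15.4545 = 49.76.

49.76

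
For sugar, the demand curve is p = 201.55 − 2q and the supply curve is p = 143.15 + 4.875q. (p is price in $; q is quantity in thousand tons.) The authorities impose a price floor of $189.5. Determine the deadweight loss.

$20.96 thousand

Competitive equilibrium: 201.55 − 2q = 143.15 + 4.875q → q* = 8.4945, p* = 184.5609.
At the floor p = 189.5, quantity demanded = (201.55 − 189.5)/2 = 6.025.
Sellers' marginal cost at q' = 6.025: 143.15 + 4.875·6.025 = 172.5219.
Δq = 8.4945 − 6.025 = 2.4695; wedge = 189.5 − 172.5219 = 16.9781.
DWL = ½ × 2.4695 × 16.9781 = $20.96 thousand.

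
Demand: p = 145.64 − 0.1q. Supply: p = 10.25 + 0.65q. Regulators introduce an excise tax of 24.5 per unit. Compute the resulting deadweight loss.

400.17

Competitive equilibrium: 145.64 − 0.1q = 10.25 + 0.65q → q* = 180.52, p* = 127.588.
With the tax, the buyer price exceeds the seller price by 24.5: (145.64 − 0.1q) − (10.25 + 0.65q) = 24.5 → q' = 147.8533.
Δq = 180.52 − 147.8533 = 32.6667; the wedge equals the tax, 24.5.
Welfare loss = ½ × 32.6667 × 24.5 = 400.17.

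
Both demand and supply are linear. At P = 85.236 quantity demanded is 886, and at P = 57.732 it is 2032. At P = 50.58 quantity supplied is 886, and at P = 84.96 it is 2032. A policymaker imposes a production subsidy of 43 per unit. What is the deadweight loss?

Demand slope = (57.732 − 85.236)/(2032 − 886) = −0.024, so P = 106.5 − 0.024Q.
Supply slope = (84.96 − 50.58)/(2032 − 886) = 0.03, so P = 24 + 0.03Q.
Competitive equilibrium: 106.5 − 0.024Q = 24 + 0.03Q → Q* = 1527.7778, P* = 69.8333.
The subsidy lowers effective supply by 43: P = 0.03Q − 19.
New quantity: 106.5 − 0.024Q = 0.03Q − 19 → Q' = 2324.0741.
Overproduction ΔQ = 2324.0741 − 1527.7778 = 796.2963; wedge = subsidy = 43.
Welfare loss = ½ × 796.2963 × 43 = 17120.37.

17120.37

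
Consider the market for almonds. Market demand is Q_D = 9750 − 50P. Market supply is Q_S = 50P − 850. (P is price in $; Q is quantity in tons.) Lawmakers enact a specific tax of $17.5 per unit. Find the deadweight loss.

$3828.125

In inverse form: demand P = 195 − 0.02Q, supply P = 17 + 0.02Q.
Competitive equilibrium: 195 − 0.02Q = 17 + 0.02Q → Q* = 4450, P* = 106.
With the tax, the buyer price exceeds the seller price by 17.5: (195 − 0.02Q) − (17 + 0.02Q) = 17.5 → Q' = 4012.5.
ΔQ = 4450 − 4012.5 = 437.5; the wedge equals the tax, 17.5.
Welfare loss = ½ × 437.5 × 17.5 = $3828.125.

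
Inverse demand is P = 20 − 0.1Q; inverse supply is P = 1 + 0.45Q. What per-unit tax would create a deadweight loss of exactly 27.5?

5.5

Competitive equilibrium: 20 − 0.1Q = 1 + 0.45Q → Q* = 34.5455, P* = 16.5455.
A tax t gives ΔQ = t/0.55 and wedge t, so DWL = t²/1.1.
t²/1.1 = 27.5 → t² = 30.25 → t = 5.5.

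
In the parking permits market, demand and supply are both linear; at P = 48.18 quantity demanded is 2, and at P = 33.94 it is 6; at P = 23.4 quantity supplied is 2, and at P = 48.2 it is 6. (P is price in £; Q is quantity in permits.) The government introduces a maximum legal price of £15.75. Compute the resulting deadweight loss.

Demand slope = (33.94 − 48.18)/(6 − 2) = −3.56, so P = 55.3 − 3.56Q.
Supply slope = (48.2 − 23.4)/(6 − 2) = 6.2, so P = 11 + 6.2Q.
Competitive equilibrium: 55.3 − 3.56Q = 11 + 6.2Q → Q* = 4.5389, P* = 39.1414.
At the ceiling P = 15.75, quantity supplied = (15.75 − 11)/6.2 = 0.7661.
Willingness to pay at Q' = 0.7661: 55.3 − 3.56·0.7661 = 52.5727.
ΔQ = 4.5389 − 0.7661 = 3.7728; wedge = 52.5727 − 15.75 = 36.8227.
The triangle = ½ × 3.7728 × 36.8227 = £69.46.

£69.46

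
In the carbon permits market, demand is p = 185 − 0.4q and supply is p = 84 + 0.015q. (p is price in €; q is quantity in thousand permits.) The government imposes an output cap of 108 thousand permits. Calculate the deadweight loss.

€3802.64 thousand

Competitive equilibrium: 185 − 0.4q = 84 + 0.015q → q* = 243.3735, p* = 87.6506.
At q = 108: demand price = 185 − 0.4·108 = 141.8; supply price = 84 + 0.015·108 = 85.62.
Δq = 243.3735 − 108 = 135.3735; wedge = 141.8 − 85.62 = 56.18.
Welfare loss = ½ × 135.3735 × 56.18 = €3802.64 thousand.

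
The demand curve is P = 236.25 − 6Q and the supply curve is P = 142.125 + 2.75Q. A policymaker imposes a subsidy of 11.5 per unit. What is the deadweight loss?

Competitive equilibrium: 236.25 − 6Q = 142.125 + 2.75Q → Q* = 10.7571, P* = 171.7071.
The subsidy lowers effective supply by 11.5: P = 130.625 + 2.75Q.
New quantity: 236.25 − 6Q = 130.625 + 2.75Q → Q' = 12.0714.
Overproduction ΔQ = 12.0714 − 10.7571 = 1.3143; wedge = subsidy = 11.5.
Welfare loss = ½ × 1.3143 × 11.5 = 7.56.

7.56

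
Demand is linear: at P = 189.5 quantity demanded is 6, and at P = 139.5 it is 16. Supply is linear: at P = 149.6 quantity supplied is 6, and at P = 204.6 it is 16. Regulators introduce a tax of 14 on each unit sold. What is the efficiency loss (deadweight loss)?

9.33

Demand slope = (139.5 − 189.5)/(16 − 6) = −5, so P = 219.5 − 5Q.
Supply slope = (204.6 − 149.6)/(16 − 6) = 5.5, so P = 116.6 + 5.5Q.
Competitive equilibrium: 219.5 − 5Q = 116.6 + 5.5Q → Q* = 9.8, P* = 170.5.
With the tax, the buyer price exceeds the seller price by 14: (219.5 − 5Q) − (116.6 + 5.5Q) = 14 → Q' = 8.4667.
ΔQ = 9.8 − 8.4667 = 1.3333; the wedge equals the tax, 14.
DWL = ½ × 1.3333 × 14 = 9.33.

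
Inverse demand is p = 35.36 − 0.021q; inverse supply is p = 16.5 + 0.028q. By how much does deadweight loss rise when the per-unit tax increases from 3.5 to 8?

Competitive equilibrium: 35.36 − 0.021q = 16.5 + 0.028q → q* = 384.898, p* = 27.2771.
For a per-unit tax t: Δq = t/0.049, so DWL = ½·t·(t/0.049) = t²/0.098.
At t = 3.5: DWL = 125. At t = 8: DWL = 653.061.
Increase = 653.061 − 125 = 528.06.

528.06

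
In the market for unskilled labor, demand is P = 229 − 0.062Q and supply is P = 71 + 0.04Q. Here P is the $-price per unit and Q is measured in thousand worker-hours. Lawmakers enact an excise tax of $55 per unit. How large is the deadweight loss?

Competitive equilibrium: 229 − 0.062Q = 71 + 0.04Q → Q* = 1549.0196, P* = 132.9608.
With the tax, the buyer price exceeds the seller price by 55: (229 − 0.062Q) − (71 + 0.04Q) = 55 → Q' = 1009.8039.
ΔQ = 1549.0196 − 1009.8039 = 539.2157; the wedge equals the tax, 55.
DWL = ½ × 539.2157 × 55 = $14828.43 thousand.

$14828.43 thousand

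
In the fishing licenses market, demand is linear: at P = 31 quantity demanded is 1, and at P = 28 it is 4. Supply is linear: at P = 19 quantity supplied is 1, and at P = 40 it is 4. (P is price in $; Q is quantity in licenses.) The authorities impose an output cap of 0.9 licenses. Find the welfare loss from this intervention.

$10.24

Demand slope = (28 − 31)/(4 − 1) = −1, so P = 32 − Q.
Supply slope = (40 − 19)/(4 − 1) = 7, so P = 12 + 7Q.
Competitive equilibrium: 32 − Q = 12 + 7Q → Q* = 2.5, P* = 29.5.
At Q = 0.9: demand price = 32 − 1·0.9 = 31.1; supply price = 12 + 7·0.9 = 18.3.
ΔQ = 2.5 − 0.9 = 1.6; wedge = 31.1 − 18.3 = 12.8.
DWL = ½ × 1.6 × 12.8 = $10.24.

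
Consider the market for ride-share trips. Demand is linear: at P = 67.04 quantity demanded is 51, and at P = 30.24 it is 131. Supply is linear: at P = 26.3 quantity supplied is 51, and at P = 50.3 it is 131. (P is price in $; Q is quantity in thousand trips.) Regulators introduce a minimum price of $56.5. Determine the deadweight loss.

$357.96 thousand

Demand slope = (30.24 − 67.04)/(131 − 51) = −0.46, so P = 90.5 − 0.46Q.
Supply slope = (50.3 − 26.3)/(131 − 51) = 0.3, so P = 11 + 0.3Q.
Competitive equilibrium: 90.5 − 0.46Q = 11 + 0.3Q → Q* = 104.60526, P* = 42.38158.
At the floor P = 56.5, quantity demanded = (90.5 − 56.5)/0.46 = 73.91304.
Sellers' marginal cost at Q' = 73.91304: 11 + 0.3·73.91304 = 33.17391.
ΔQ = 104.60526 − 73.91304 = 30.69222; wedge = 56.5 − 33.17391 = 23.32609.
Welfare loss = ½ × 30.69222 × 23.32609 = $357.96 thousand.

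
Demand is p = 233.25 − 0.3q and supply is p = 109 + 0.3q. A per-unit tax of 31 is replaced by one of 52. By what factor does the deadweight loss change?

Competitive equilibrium: 233.25 − 0.3q = 109 + 0.3q → q* = 207.0833, p* = 171.125.
For a per-unit tax t: Δq = t/0.6, so DWL = ½·t·(t/0.6) = t²/1.2.
At t = 31: DWL = 800.833. At t = 52: DWL = 2253.333.
Ratio = (52/31)² = 2.814.

2.814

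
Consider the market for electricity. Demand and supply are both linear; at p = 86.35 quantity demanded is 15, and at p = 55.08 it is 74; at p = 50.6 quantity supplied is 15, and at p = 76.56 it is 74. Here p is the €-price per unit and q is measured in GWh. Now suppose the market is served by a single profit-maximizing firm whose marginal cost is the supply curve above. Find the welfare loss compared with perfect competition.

Demand slope = (55.08 − 86.35)/(74 − 15) = −0.53, so p = 94.3 − 0.53q.
Supply slope = (76.56 − 50.6)/(74 − 15) = 0.44, so p = 44 + 0.44q.
Competitive equilibrium: 94.3 − 0.53q = 44 + 0.44q → q* = 51.8557, p* = 66.8165.
Marginal revenue: MR = 94.3 − 1.06q. Set MR = MC: 94.3 − 1.06q = 44 + 0.44q → q_m = 33.5333.
Price p_m = 94.3 − 0.53·33.5333 = 76.5274; MC(q_m) = 44 + 0.44·33.5333 = 58.7547.
Competitive q* = 51.8557, so Δq = 18.3224; wedge = 76.5274 − 58.7547 = 17.7727.
DWL = ½ × 18.3224 × 17.7727 = €162.82.

€162.82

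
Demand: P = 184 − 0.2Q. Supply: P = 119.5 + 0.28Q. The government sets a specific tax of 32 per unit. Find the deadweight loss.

Competitive equilibrium: 184 − 0.2Q = 119.5 + 0.28Q → Q* = 134.375, P* = 157.125.
With the tax, the buyer price exceeds the seller price by 32: (184 − 0.2Q) − (119.5 + 0.28Q) = 32 → Q' = 67.7083.
ΔQ = 134.375 − 67.7083 = 66.6667; the wedge equals the tax, 32.
DWL = ½ × 66.6667 × 32 = 1066.67.

1066.67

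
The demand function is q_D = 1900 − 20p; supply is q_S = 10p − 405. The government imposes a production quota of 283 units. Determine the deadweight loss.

In inverse form: demand p = 95 − 0.05q, supply p = 40.5 + 0.1q.
Competitive equilibrium: 95 − 0.05q = 40.5 + 0.1q → q* = 363.3333, p* = 76.8333.
At q = 283: demand price = 95 − 0.05·283 = 80.85; supply price = 40.5 + 0.1·283 = 68.8.
Δq = 363.3333 − 283 = 80.3333; wedge = 80.85 − 68.8 = 12.05.
The triangle = ½ × 80.3333 × 12.05 = 484.01.

484.01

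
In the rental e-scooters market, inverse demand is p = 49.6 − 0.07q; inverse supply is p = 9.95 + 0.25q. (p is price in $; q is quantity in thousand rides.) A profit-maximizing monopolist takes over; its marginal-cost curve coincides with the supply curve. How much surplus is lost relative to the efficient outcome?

$79.14 thousand

Competitive equilibrium: 49.6 − 0.07q = 9.95 + 0.25q → q* = 123.9063, p* = 40.9266.
Marginal revenue: MR = 49.6 − 0.14q. Set MR = MC: 49.6 − 0.14q = 9.95 + 0.25q → q_m = 101.6667.
Price p_m = 49.6 − 0.07·101.6667 = 42.4833; MC(q_m) = 9.95 + 0.25·101.6667 = 35.3667.
Competitive q* = 123.9063, so Δq = 22.2396; wedge = 42.4833 − 35.3667 = 7.1166.
Deadweight loss = ½ × 22.2396 × 7.1166 = $79.14 thousand.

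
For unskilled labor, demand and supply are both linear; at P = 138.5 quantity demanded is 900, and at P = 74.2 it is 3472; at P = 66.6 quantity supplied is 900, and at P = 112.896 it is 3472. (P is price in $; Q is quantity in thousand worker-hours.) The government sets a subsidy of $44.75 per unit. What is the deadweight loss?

Demand slope = (74.2 − 138.5)/(3472 − 900) = −0.025, so P = 161 − 0.025Q.
Supply slope = (112.896 − 66.6)/(3472 − 900) = 0.018, so P = 50.4 + 0.018Q.
Competitive equilibrium: 161 − 0.025Q = 50.4 + 0.018Q → Q* = 2572.093, P* = 96.6977.
The subsidy lowers effective supply by 44.75: P = 5.65 + 0.018Q.
New quantity: 161 − 0.025Q = 5.65 + 0.018Q → Q' = 3612.7907.
Overproduction ΔQ = 3612.7907 − 2572.093 = 1040.6977; wedge = subsidy = 44.75.
Welfare loss = ½ × 1040.6977 × 44.75 = $23285.61 thousand.

$23285.61 thousand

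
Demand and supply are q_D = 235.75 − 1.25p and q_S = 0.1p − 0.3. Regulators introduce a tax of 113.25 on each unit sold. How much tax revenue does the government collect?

758.67

In inverse form: demand p = 188.6 − 0.8q, supply p = 3 + 10q.
Competitive equilibrium: 188.6 − 0.8q = 3 + 10q → q* = 17.1852, p* = 174.8519.
With the tax, the buyer price exceeds the seller price by 113.25: (188.6 − 0.8q) − (3 + 10q) = 113.25 → q' = 6.6991.
Tax revenue = 113.25 × 6.6991 = 758.67.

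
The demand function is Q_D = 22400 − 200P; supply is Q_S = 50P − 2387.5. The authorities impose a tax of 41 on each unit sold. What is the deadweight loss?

In inverse form: demand P = 112 − 0.005Q, supply P = 47.75 + 0.02Q.
Competitive equilibrium: 112 − 0.005Q = 47.75 + 0.02Q → Q* = 2570, P* = 99.15.
With the tax, the buyer price exceeds the seller price by 41: (112 − 0.005Q) − (47.75 + 0.02Q) = 41 → Q' = 930.
ΔQ = 2570 − 930 = 1640; the wedge equals the tax, 41.
Deadweight loss = ½ × 1640 × 41 = 33620.

33620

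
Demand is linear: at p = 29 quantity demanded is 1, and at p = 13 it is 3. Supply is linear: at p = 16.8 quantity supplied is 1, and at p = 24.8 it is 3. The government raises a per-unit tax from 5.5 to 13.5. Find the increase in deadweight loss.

6.33

Demand slope = (13 − 29)/(3 − 1) = −8, so p = 37 − 8q.
Supply slope = (24.8 − 16.8)/(3 − 1) = 4, so p = 12.8 + 4q.
Competitive equilibrium: 37 − 8q = 12.8 + 4q → q* = 2.0167, p* = 20.8667.
For a per-unit tax t: Δq = t/12, so DWL = ½·t·(t/12) = t²/24.
At t = 5.5: DWL = 1.26. At t = 13.5: DWL = 7.594.
Increase = 7.594 − 1.26 = 6.33.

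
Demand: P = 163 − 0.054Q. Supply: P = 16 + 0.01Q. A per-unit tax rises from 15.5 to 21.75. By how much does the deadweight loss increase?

1818.85

Competitive equilibrium: 163 − 0.054Q = 16 + 0.01Q → Q* = 2296.875, P* = 38.9688.
For a per-unit tax t: ΔQ = t/0.064, so DWL = ½·t·(t/0.064) = t²/0.128.
At t = 15.5: DWL = 1876.953. At t = 21.75: DWL = 3695.801.
Increase = 3695.801 − 1876.953 = 1818.85.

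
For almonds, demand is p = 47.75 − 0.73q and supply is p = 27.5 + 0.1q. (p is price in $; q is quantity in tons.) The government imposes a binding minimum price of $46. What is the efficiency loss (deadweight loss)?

Competitive equilibrium: 47.75 − 0.73q = 27.5 + 0.1q → q* = 24.3976, p* = 29.9398.
At the floor p = 46, quantity demanded = (47.75 − 46)/0.73 = 2.3973.
Sellers' marginal cost at q' = 2.3973: 27.5 + 0.1·2.3973 = 27.7397.
Δq = 24.3976 − 2.3973 = 22.0003; wedge = 46 − 27.7397 = 18.2603.
Deadweight loss = ½ × 22.0003 × 18.2603 = $200.87.

$200.87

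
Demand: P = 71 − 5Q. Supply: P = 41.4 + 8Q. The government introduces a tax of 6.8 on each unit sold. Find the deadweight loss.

Competitive equilibrium: 71 − 5Q = 41.4 + 8Q → Q* = 2.2769, P* = 59.6154.
With the tax, the buyer price exceeds the seller price by 6.8: (71 − 5Q) − (41.4 + 8Q) = 6.8 → Q' = 1.7538.
ΔQ = 2.2769 − 1.7538 = 0.5231; the wedge equals the tax, 6.8.
Welfare loss = ½ × 0.5231 × 6.8 = 1.78.

1.78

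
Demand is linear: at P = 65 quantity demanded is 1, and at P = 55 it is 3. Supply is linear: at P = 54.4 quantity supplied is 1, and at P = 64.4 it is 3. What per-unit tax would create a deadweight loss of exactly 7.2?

12

Demand slope = (55 − 65)/(3 − 1) = −5, so P = 70 − 5Q.
Supply slope = (64.4 − 54.4)/(3 − 1) = 5, so P = 49.4 + 5Q.
Competitive equilibrium: 70 − 5Q = 49.4 + 5Q → Q* = 2.06, P* = 59.7.
A tax t gives ΔQ = t/10 and wedge t, so DWL = t²/20.
t²/20 = 7.2 → t² = 144 → t = 12.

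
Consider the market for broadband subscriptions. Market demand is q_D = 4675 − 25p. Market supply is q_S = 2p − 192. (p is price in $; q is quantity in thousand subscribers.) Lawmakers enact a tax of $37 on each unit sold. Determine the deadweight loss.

$1267.59 thousand

In inverse form: demand p = 187 − 0.04q, supply p = 96 + 0.5q.
Competitive equilibrium: 187 − 0.04q = 96 + 0.5q → q* = 168.5185, p* = 180.2593.
With the tax, the buyer price exceeds the seller price by 37: (187 − 0.04q) − (96 + 0.5q) = 37 → q' = 100.
Δq = 168.5185 − 100 = 68.5185; the wedge equals the tax, 37.
Welfare loss = ½ × 68.5185 × 37 = $1267.59 thousand.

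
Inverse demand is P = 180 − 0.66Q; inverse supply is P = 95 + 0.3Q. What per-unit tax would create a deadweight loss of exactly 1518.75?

Competitive equilibrium: 180 − 0.66Q = 95 + 0.3Q → Q* = 88.5417, P* = 121.5625.
A tax t gives ΔQ = t/0.96 and wedge t, so DWL = t²/1.92.
t²/1.92 = 1518.75 → t² = 2916 → t = 54.

54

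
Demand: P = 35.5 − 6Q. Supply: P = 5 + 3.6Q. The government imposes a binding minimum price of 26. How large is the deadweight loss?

12.19

Competitive equilibrium: 35.5 − 6Q = 5 + 3.6Q → Q* = 3.1771, P* = 16.4375.
At the floor P = 26, quantity demanded = (35.5 − 26)/6 = 1.5833.
Sellers' marginal cost at Q' = 1.5833: 5 + 3.6·1.5833 = 10.6999.
ΔQ = 3.1771 − 1.5833 = 1.5938; wedge = 26 − 10.6999 = 15.3001.
DWL = ½ × 1.5938 × 15.3001 = 12.19.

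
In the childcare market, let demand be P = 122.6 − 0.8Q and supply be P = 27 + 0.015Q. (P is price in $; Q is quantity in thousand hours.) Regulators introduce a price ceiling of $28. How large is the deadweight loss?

$1044.75 thousand

Competitive equilibrium: 122.6 − 0.8Q = 27 + 0.015Q → Q* = 117.30061, P* = 28.75951.
At the ceiling P = 28, quantity supplied = (28 − 27)/0.015 = 66.66667.
Willingness to pay at Q' = 66.66667: 122.6 − 0.8·66.66667 = 69.26666.
ΔQ = 117.30061 − 66.66667 = 50.63394; wedge = 69.26666 − 28 = 41.26666.
Welfare loss = ½ × 50.63394 × 41.26666 = $1044.75 thousand.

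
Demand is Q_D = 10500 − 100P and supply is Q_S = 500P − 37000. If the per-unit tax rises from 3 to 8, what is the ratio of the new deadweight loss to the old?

In inverse form: demand P = 105 − 0.01Q, supply P = 74 + 0.002Q.
Competitive equilibrium: 105 − 0.01Q = 74 + 0.002Q → Q* = 2583.3333, P* = 79.1667.
For a per-unit tax t: ΔQ = t/0.012, so DWL = ½·t·(t/0.012) = t²/0.024.
At t = 3: DWL = 375. At t = 8: DWL = 2666.667.
Ratio = (8/3)² = 7.111.

7.111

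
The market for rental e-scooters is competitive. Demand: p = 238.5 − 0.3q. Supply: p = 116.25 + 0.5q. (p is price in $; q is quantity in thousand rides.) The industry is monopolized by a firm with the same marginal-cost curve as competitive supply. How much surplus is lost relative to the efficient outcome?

$694.76 thousand

Competitive equilibrium: 238.5 − 0.3q = 116.25 + 0.5q → q* = 152.8125, p* = 192.6563.
Marginal revenue: MR = 238.5 − 0.6q. Set MR = MC: 238.5 − 0.6q = 116.25 + 0.5q → q_m = 111.1364.
Price p_m = 238.5 − 0.3·111.1364 = 205.1591; MC(q_m) = 116.25 + 0.5·111.1364 = 171.8182.
Competitive q* = 152.8125, so Δq = 41.6761; wedge = 205.1591 − 171.8182 = 33.3409.
Deadweight loss = ½ × 41.6761 × 33.3409 = $694.76 thousand.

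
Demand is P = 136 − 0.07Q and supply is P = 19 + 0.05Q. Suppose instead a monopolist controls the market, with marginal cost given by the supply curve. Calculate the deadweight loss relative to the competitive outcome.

7741.93

Competitive equilibrium: 136 − 0.07Q = 19 + 0.05Q → Q* = 975, P* = 67.75.
Marginal revenue: MR = 136 − 0.14Q. Set MR = MC: 136 − 0.14Q = 19 + 0.05Q → Q_m = 615.78947.
Price P_m = 136 − 0.07·615.78947 = 92.89474; MC(Q_m) = 19 + 0.05·615.78947 = 49.78947.
Competitive Q* = 975, so ΔQ = 359.21053; wedge = 92.89474 − 49.78947 = 43.10527.
DWL = ½ × 359.21053 × 43.10527 = 7741.93.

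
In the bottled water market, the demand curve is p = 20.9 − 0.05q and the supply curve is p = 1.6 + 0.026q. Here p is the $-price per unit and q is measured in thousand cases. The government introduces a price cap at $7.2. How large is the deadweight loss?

Competitive equilibrium: 20.9 − 0.05q = 1.6 + 0.026q → q* = 253.9474, p* = 8.2026.
At the ceiling p = 7.2, quantity supplied = (7.2 − 1.6)/0.026 = 215.3846.
Willingness to pay at q' = 215.3846: 20.9 − 0.05·215.3846 = 10.1308.
Δq = 253.9474 − 215.3846 = 38.5628; wedge = 10.1308 − 7.2 = 2.9308.
DWL = ½ × 38.5628 × 2.9308 = $56.51 thousand.

$56.51 thousand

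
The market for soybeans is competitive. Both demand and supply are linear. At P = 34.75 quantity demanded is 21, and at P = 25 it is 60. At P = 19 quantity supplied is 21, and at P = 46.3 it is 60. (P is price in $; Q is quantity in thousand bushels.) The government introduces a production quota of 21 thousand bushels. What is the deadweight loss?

Demand slope = (25 − 34.75)/(60 − 21) = −0.25, so P = 40 − 0.25Q.
Supply slope = (46.3 − 19)/(60 − 21) = 0.7, so P = 4.3 + 0.7Q.
Competitive equilibrium: 40 − 0.25Q = 4.3 + 0.7Q → Q* = 37.5789, P* = 30.6053.
At Q = 21: demand price = 40 − 0.25·21 = 34.75; supply price = 4.3 + 0.7·21 = 19.
ΔQ = 37.5789 − 21 = 16.5789; wedge = 34.75 − 19 = 15.75.
Deadweight loss = ½ × 16.5789 × 15.75 = $130.56 thousand.

$130.56 thousand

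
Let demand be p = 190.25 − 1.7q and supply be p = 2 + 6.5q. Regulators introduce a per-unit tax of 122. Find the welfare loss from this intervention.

Competitive equilibrium: 190.25 − 1.7q = 2 + 6.5q → q* = 22.9573, p* = 151.2226.
With the tax, the buyer price exceeds the seller price by 122: (190.25 − 1.7q) − (2 + 6.5q) = 122 → q' = 8.0793.
Δq = 22.9573 − 8.0793 = 14.878; the wedge equals the tax, 122.
Welfare loss = ½ × 14.878 × 122 = 907.56.

907.56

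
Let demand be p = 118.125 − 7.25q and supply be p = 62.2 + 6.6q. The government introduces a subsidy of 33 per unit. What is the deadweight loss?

Competitive equilibrium: 118.125 − 7.25q = 62.2 + 6.6q → q* = 4.0379, p* = 88.8502.
The subsidy lowers effective supply by 33: p = 29.2 + 6.6q.
New quantity: 118.125 − 7.25q = 29.2 + 6.6q → q' = 6.4206.
Overproduction Δq = 6.4206 − 4.0379 = 2.3827; wedge = subsidy = 33.
Deadweight loss = ½ × 2.3827 × 33 = 39.31.

39.31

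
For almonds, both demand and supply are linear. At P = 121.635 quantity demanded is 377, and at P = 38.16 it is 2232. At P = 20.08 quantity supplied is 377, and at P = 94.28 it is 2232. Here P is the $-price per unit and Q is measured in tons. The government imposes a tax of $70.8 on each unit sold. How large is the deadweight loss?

$29486.12

Demand slope = (38.16 − 121.635)/(2232 − 377) = −0.045, so P = 138.6 − 0.045Q.
Supply slope = (94.28 − 20.08)/(2232 − 377) = 0.04, so P = 5 + 0.04Q.
Competitive equilibrium: 138.6 − 0.045Q = 5 + 0.04Q → Q* = 1571.7647, P* = 67.8706.
With the tax, the buyer price exceeds the seller price by 70.8: (138.6 − 0.045Q) − (5 + 0.04Q) = 70.8 → Q' = 738.8235.
ΔQ = 1571.7647 − 738.8235 = 832.9412; the wedge equals the tax, 70.8.
The triangle = ½ × 832.9412 × 70.8 = $29486.12.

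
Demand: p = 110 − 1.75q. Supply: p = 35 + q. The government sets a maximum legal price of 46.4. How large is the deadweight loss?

346.42

Competitive equilibrium: 110 − 1.75q = 35 + q → q* = 27.2727, p* = 62.2727.
At the ceiling p = 46.4, quantity supplied = (46.4 − 35)/1 = 11.4.
Willingness to pay at q' = 11.4: 110 − 1.75·11.4 = 90.05.
Δq = 27.2727 − 11.4 = 15.8727; wedge = 90.05 − 46.4 = 43.65.
DWL = ½ × 15.8727 × 43.65 = 346.42.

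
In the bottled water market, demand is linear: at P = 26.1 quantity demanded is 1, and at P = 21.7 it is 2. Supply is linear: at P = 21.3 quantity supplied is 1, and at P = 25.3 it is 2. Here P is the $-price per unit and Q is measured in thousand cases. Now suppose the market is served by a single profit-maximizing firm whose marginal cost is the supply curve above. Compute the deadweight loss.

Demand slope = (21.7 − 26.1)/(2 − 1) = −4.4, so P = 30.5 − 4.4Q.
Supply slope = (25.3 − 21.3)/(2 − 1) = 4, so P = 17.3 + 4Q.
Competitive equilibrium: 30.5 − 4.4Q = 17.3 + 4Q → Q* = 1.5714, P* = 23.5857.
Marginal revenue: MR = 30.5 − 8.8Q. Set MR = MC: 30.5 − 8.8Q = 17.3 + 4Q → Q_m = 1.0313.
Price P_m = 30.5 − 4.4·1.0313 = 25.9623; MC(Q_m) = 17.3 + 4·1.0313 = 21.4252.
Competitive Q* = 1.5714, so ΔQ = 0.5401; wedge = 25.9623 − 21.4252 = 4.5371.
The triangle = ½ × 0.5401 × 4.5371 = $1.23 thousand.

$1.23 thousand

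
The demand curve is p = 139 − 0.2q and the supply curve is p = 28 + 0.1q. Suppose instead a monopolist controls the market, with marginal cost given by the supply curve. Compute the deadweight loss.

3285.60

Competitive equilibrium: 139 − 0.2q = 28 + 0.1q → q* = 370, p* = 65.
Marginal revenue: MR = 139 − 0.4q. Set MR = MC: 139 − 0.4q = 28 + 0.1q → q_m = 222.
Price p_m = 139 − 0.2·222 = 94.6; MC(q_m) = 28 + 0.1·222 = 50.2.
Competitive q* = 370, so Δq = 148; wedge = 94.6 − 50.2 = 44.4.
Welfare loss = ½ × 148 × 44.4 = 3285.60.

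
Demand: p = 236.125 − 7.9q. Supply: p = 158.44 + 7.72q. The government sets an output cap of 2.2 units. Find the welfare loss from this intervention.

Competitive equilibrium: 236.125 − 7.9q = 158.44 + 7.72q → q* = 4.9734, p* = 196.8349.
At q = 2.2: demand price = 236.125 − 7.9·2.2 = 218.745; supply price = 158.44 + 7.72·2.2 = 175.424.
Δq = 4.9734 − 2.2 = 2.7734; wedge = 218.745 − 175.424 = 43.321.
Welfare loss = ½ × 2.7734 × 43.321 = 60.07.

60.07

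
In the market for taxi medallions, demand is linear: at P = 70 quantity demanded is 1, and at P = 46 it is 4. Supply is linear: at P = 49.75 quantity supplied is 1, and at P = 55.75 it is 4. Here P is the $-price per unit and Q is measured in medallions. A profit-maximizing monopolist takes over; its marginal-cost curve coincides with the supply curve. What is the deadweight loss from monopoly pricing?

$9.04

Demand slope = (46 − 70)/(4 − 1) = −8, so P = 78 − 8Q.
Supply slope = (55.75 − 49.75)/(4 − 1) = 2, so P = 47.75 + 2Q.
Competitive equilibrium: 78 − 8Q = 47.75 + 2Q → Q* = 3.025, P* = 53.8.
Marginal revenue: MR = 78 − 16Q. Set MR = MC: 78 − 16Q = 47.75 + 2Q → Q_m = 1.6806.
Price P_m = 78 − 8·1.6806 = 64.5552; MC(Q_m) = 47.75 + 2·1.6806 = 51.1112.
Competitive Q* = 3.025, so ΔQ = 1.3444; wedge = 64.5552 − 51.1112 = 13.444.
Welfare loss = ½ × 1.3444 × 13.444 = $9.04.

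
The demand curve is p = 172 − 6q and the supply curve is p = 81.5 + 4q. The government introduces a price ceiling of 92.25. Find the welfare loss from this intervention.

Competitive equilibrium: 172 − 6q = 81.5 + 4q → q* = 9.05, p* = 117.7.
At the ceiling p = 92.25, quantity supplied = (92.25 − 81.5)/4 = 2.6875.
Willingness to pay at q' = 2.6875: 172 − 6·2.6875 = 155.875.
Δq = 9.05 − 2.6875 = 6.3625; wedge = 155.875 − 92.25 = 63.625.
Welfare loss = ½ × 6.3625 × 63.625 = 202.41.

202.41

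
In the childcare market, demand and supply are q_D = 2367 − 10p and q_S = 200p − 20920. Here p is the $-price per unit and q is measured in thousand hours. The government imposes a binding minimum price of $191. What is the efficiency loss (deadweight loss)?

$33692.06 thousand

In inverse form: demand p = 236.7 − 0.1q, supply p = 104.6 + 0.005q.
Competitive equilibrium: 236.7 − 0.1q = 104.6 + 0.005q → q* = 1258.0952, p* = 110.8905.
At the floor p = 191, quantity demanded = (236.7 − 191)/0.1 = 457.
Sellers' marginal cost at q' = 457: 104.6 + 0.005·457 = 106.885.
Δq = 1258.0952 − 457 = 801.0952; wedge = 191 − 106.885 = 84.115.
DWL = ½ × 801.0952 × 84.115 = $33692.06 thousand.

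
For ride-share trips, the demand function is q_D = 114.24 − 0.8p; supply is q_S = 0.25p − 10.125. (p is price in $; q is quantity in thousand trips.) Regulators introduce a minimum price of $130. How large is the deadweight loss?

$224.39 thousand

In inverse form: demand p = 142.8 − 1.25q, supply p = 40.5 + 4q.
Competitive equilibrium: 142.8 − 1.25q = 40.5 + 4q → q* = 19.4857, p* = 118.4429.
At the floor p = 130, quantity demanded = (142.8 − 130)/1.25 = 10.24.
Sellers' marginal cost at q' = 10.24: 40.5 + 4·10.24 = 81.46.
Δq = 19.4857 − 10.24 = 9.2457; wedge = 130 − 81.46 = 48.54.
The triangle = ½ × 9.2457 × 48.54 = $224.39 thousand.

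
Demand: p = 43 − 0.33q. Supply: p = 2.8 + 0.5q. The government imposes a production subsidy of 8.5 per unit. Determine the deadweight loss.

43.52

Competitive equilibrium: 43 − 0.33q = 2.8 + 0.5q → q* = 48.4337, p* = 27.0169.
The subsidy lowers effective supply by 8.5: p = 0.5q − 5.7.
New quantity: 43 − 0.33q = 0.5q − 5.7 → q' = 58.6747.
Overproduction Δq = 58.6747 − 48.4337 = 10.241; wedge = subsidy = 8.5.
DWL = ½ × 10.241 × 8.5 = 43.52.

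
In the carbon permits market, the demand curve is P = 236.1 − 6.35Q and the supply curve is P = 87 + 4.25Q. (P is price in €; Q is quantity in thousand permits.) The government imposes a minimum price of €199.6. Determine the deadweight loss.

Competitive equilibrium: 236.1 − 6.35Q = 87 + 4.25Q → Q* = 14.066, P* = 146.7807.
At the floor P = 199.6, quantity demanded = (236.1 − 199.6)/6.35 = 5.748.
Sellers' marginal cost at Q' = 5.748: 87 + 4.25·5.748 = 111.429.
ΔQ = 14.066 − 5.748 = 8.318; wedge = 199.6 − 111.429 = 88.171.
DWL = ½ × 8.318 × 88.171 = €366.70 thousand.

€366.70 thousand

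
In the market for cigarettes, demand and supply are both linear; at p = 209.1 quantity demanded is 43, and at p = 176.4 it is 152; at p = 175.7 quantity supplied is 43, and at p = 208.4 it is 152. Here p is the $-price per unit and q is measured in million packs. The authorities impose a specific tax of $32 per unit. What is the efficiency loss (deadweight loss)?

$853.33 million

Demand slope = (176.4 − 209.1)/(152 − 43) = −0.3, so p = 222 − 0.3q.
Supply slope = (208.4 − 175.7)/(152 − 43) = 0.3, so p = 162.8 + 0.3q.
Competitive equilibrium: 222 − 0.3q = 162.8 + 0.3q → q* = 98.6667, p* = 192.4.
With the tax, the buyer price exceeds the seller price by 32: (222 − 0.3q) − (162.8 + 0.3q) = 32 → q' = 45.3333.
Δq = 98.6667 − 45.3333 = 53.3334; the wedge equals the tax, 32.
Deadweight loss = ½ × 53.3334 × 32 = $853.33 million.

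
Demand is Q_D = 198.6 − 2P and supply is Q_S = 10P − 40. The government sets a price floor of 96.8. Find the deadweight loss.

7099.41

In inverse form: demand P = 99.3 − 0.5Q, supply P = 4 + 0.1Q.
Competitive equilibrium: 99.3 − 0.5Q = 4 + 0.1Q → Q* = 158.8333, P* = 19.8833.
At the floor P = 96.8, quantity demanded = (99.3 − 96.8)/0.5 = 5.
Sellers' marginal cost at Q' = 5: 4 + 0.1·5 = 4.5.
ΔQ = 158.8333 − 5 = 153.8333; wedge = 96.8 − 4.5 = 92.3.
DWL = ½ × 153.8333 × 92.3 = 7099.41.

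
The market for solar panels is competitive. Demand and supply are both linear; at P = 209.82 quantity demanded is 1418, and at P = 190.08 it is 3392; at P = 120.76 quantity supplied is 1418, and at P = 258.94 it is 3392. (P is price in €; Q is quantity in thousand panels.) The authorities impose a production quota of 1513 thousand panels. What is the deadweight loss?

Demand slope = (190.08 − 209.82)/(3392 − 1418) = −0.01, so P = 224 − 0.01Q.
Supply slope = (258.94 − 120.76)/(3392 − 1418) = 0.07, so P = 21.5 + 0.07Q.
Competitive equilibrium: 224 − 0.01Q = 21.5 + 0.07Q → Q* = 2531.25, P* = 198.6875.
At Q = 1513: demand price = 224 − 0.01·1513 = 208.87; supply price = 21.5 + 0.07·1513 = 127.41.
ΔQ = 2531.25 − 1513 = 1018.25; wedge = 208.87 − 127.41 = 81.46.
The triangle = ½ × 1018.25 × 81.46 = €41473.32 thousand.

€41473.32 thousand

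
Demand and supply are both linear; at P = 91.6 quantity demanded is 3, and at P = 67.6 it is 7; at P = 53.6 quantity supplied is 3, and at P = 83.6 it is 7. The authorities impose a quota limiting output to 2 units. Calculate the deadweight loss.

Demand slope = (67.6 − 91.6)/(7 − 3) = −6, so P = 109.6 − 6Q.
Supply slope = (83.6 − 53.6)/(7 − 3) = 7.5, so P = 31.1 + 7.5Q.
Competitive equilibrium: 109.6 − 6Q = 31.1 + 7.5Q → Q* = 5.8148, P* = 74.7111.
At Q = 2: demand price = 109.6 − 6·2 = 97.6; supply price = 31.1 + 7.5·2 = 46.1.
ΔQ = 5.8148 − 2 = 3.8148; wedge = 97.6 − 46.1 = 51.5.
Welfare loss = ½ × 3.8148 × 51.5 = 98.23.

98.23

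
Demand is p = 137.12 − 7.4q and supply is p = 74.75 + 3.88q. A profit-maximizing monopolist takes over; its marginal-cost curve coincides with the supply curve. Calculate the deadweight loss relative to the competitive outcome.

Competitive equilibrium: 137.12 − 7.4q = 74.75 + 3.88q → q* = 5.5293, p* = 96.2035.
Marginal revenue: MR = 137.12 − 14.8q. Set MR = MC: 137.12 − 14.8q = 74.75 + 3.88q → q_m = 3.3389.
Price p_m = 137.12 − 7.4·3.3389 = 112.4121; MC(q_m) = 74.75 + 3.88·3.3389 = 87.7049.
Competitive q* = 5.5293, so Δq = 2.1904; wedge = 112.4121 − 87.7049 = 24.7072.
DWL = ½ × 2.1904 × 24.7072 = 27.06.

27.06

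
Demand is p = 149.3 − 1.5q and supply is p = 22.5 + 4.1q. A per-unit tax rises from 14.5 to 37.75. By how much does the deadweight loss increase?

Competitive equilibrium: 149.3 − 1.5q = 22.5 + 4.1q → q* = 22.6429, p* = 115.3357.
For a per-unit tax t: Δq = t/5.6, so DWL = ½·t·(t/5.6) = t²/11.2.
At t = 14.5: DWL = 18.772. At t = 37.75: DWL = 127.238.
Increase = 127.238 − 18.772 = 108.47.

108.47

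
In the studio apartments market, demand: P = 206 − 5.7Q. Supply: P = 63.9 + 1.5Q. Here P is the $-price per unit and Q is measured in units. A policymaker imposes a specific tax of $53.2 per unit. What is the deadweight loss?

$196.54

Competitive equilibrium: 206 − 5.7Q = 63.9 + 1.5Q → Q* = 19.7361, P* = 93.5042.
With the tax, the buyer price exceeds the seller price by 53.2: (206 − 5.7Q) − (63.9 + 1.5Q) = 53.2 → Q' = 12.3472.
ΔQ = 19.7361 − 12.3472 = 7.3889; the wedge equals the tax, 53.2.
Deadweight loss = ½ × 7.3889 × 53.2 = $196.54.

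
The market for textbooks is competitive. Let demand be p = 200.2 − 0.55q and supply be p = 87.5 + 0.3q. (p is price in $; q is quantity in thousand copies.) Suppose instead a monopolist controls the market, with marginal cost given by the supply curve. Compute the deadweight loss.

$1153.10 thousand

Competitive equilibrium: 200.2 − 0.55q = 87.5 + 0.3q → q* = 132.5882, p* = 127.2765.
Marginal revenue: MR = 200.2 − 1.1q. Set MR = MC: 200.2 − 1.1q = 87.5 + 0.3q → q_m = 80.5.
Price p_m = 200.2 − 0.55·80.5 = 155.925; MC(q_m) = 87.5 + 0.3·80.5 = 111.65.
Competitive q* = 132.5882, so Δq = 52.0882; wedge = 155.925 − 111.65 = 44.275.
Welfare loss = ½ × 52.0882 × 44.275 = $1153.10 thousand.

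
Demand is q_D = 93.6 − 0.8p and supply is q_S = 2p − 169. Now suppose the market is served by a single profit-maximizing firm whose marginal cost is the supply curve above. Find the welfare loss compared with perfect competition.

52.39

In inverse form: demand p = 117 − 1.25q, supply p = 84.5 + 0.5q.
Competitive equilibrium: 117 − 1.25q = 84.5 + 0.5q → q* = 18.5714, p* = 93.7857.
Marginal revenue: MR = 117 − 2.5q. Set MR = MC: 117 − 2.5q = 84.5 + 0.5q → q_m = 10.8333.
Price p_m = 117 − 1.25·10.8333 = 103.4584; MC(q_m) = 84.5 + 0.5·10.8333 = 89.9167.
Competitive q* = 18.5714, so Δq = 7.7381; wedge = 103.4584 − 89.9167 = 13.5417.
Welfare loss = ½ × 7.7381 × 13.5417 = 52.39.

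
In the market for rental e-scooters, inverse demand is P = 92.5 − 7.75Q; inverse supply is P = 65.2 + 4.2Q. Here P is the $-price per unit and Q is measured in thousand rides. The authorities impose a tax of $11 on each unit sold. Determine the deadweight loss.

$5.06 thousand

Competitive equilibrium: 92.5 − 7.75Q = 65.2 + 4.2Q → Q* = 2.2845, P* = 74.795.
With the tax, the buyer price exceeds the seller price by 11: (92.5 − 7.75Q) − (65.2 + 4.2Q) = 11 → Q' = 1.364.
ΔQ = 2.2845 − 1.364 = 0.9205; the wedge equals the tax, 11.
Deadweight loss = ½ × 0.9205 × 11 = $5.06 thousand.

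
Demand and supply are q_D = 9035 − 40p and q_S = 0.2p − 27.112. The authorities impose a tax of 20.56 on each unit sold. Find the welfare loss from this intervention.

42.06

In inverse form: demand p = 225.875 − 0.025q, supply p = 135.56 + 5q.
Competitive equilibrium: 225.875 − 0.025q = 135.56 + 5q → q* = 17.9731, p* = 225.4257.
With the tax, the buyer price exceeds the seller price by 20.56: (225.875 − 0.025q) − (135.56 + 5q) = 20.56 → q' = 13.8816.
Δq = 17.9731 − 13.8816 = 4.0915; the wedge equals the tax, 20.56.
Welfare loss = ½ × 4.0915 × 20.56 = 42.06.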